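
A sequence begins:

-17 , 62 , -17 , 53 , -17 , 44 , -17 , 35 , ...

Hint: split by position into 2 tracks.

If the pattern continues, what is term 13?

-17

Split by position mod 2 into 2 tracks.
Track A = -17, -17, -17, -17: always -17.
Track B = 62, 53, 44, 35: arithmetic with common difference −9.
The 13th slot belongs to track A; its 7th term is -17.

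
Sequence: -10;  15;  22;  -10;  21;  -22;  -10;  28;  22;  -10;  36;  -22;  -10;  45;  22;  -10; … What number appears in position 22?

-10

The terms cycle through 3 interleaved subsequences.
Subsequence A is -10, -10, -10, -10, -10, -10, which is constant -10.
Subsequence B is 15, 21, 28, 36, 45, which is triangular numbers n(n+1)/2 for n = 5, 6, ….
Subsequence C is 22, -22, 22, -22, 22, which is alternating ±22.
Position 22 falls in subsequence A as its term 8, giving -10.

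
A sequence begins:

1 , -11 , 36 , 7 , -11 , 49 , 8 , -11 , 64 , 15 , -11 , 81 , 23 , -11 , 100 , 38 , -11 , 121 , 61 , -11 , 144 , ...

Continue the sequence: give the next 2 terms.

99, -11

Split by position mod 3 into 3 tracks.
Subsequence A: 1, 7, 8, 15, 23, 38, 61 (each term equals the sum of the previous two).
Subsequence B: -11, -11, -11, -11, -11, -11, -11 (always -11).
Subsequence C: 36, 49, 64, 81, 100, 121, 144 (perfect squares starting at 6²).
Position 22 falls in subsequence A as its term 8, giving 99.
Position 23 falls in subsequence B as its term 8, giving -11.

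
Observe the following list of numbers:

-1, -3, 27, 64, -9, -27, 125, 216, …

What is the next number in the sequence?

Positions follow the repeating pattern AABB; grouping by letter gives 2 tracks.
Track A = -1, -3, -9, -27: multiplying by 3 each time.
Track B = 27, 64, 125, 216: the cubes 3³, 4³, 5³, ….
Term 9 comes from track A (its 5th entry): -81.

-81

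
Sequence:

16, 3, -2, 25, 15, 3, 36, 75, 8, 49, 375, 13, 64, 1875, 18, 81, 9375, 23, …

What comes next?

100

The terms cycle through 3 interleaved subsequences.
Track A: 16, 25, 36, 49, 64, 81 (consecutive squares n² from n = 4).
Track B: 3, 15, 75, 375, 1875, 9375 (geometric, ×5 each step).
Track C: -2, 3, 8, 13, 18, 23 (adding 5 each time).
Position 19 falls in track A as its term 7, giving 100.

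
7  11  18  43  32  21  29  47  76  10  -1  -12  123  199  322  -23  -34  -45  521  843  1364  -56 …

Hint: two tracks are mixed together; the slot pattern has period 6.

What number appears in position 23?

-67

Reading positions in blocks of 6 reveals the pattern AAABBB — 2 tracks woven together.
Track A is 7, 11, 18, 29, 47, 76, 123, 199, 322, 521, 843, 1364, which is each term equals the sum of the previous two.
Track B is 43, 32, 21, 10, -1, -12, -23, -34, -45, -56, which is subtracting 11 each time.
Term 23 comes from track B (its 11th entry): -67.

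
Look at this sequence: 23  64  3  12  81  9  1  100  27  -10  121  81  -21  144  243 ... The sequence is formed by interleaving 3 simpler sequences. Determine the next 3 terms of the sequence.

-32, 169, 729

Read the sequence 3 terms at a time; column i is its own pattern.
Track A: 23, 12, 1, -10, -21. Arithmetic with common difference −11.
Track B: 64, 81, 100, 121, 144. The squares 8², 9², 10², ….
Track C: 3, 9, 27, 81, 243. Powers of 3.
Position 16 falls in track A as its term 6, giving -32.
Position 17 → track B, term 6 = 169.
The 18th slot belongs to track C; its 6th term is 729.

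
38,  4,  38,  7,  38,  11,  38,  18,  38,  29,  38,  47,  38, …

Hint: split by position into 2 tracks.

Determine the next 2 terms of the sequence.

Positions 1, 3, 5, … form one subsequence and positions 2, 4, 6, … form another.
Subsequence A is 38, 38, 38, 38, 38, 38, 38, which is the constant sequence 38.
Subsequence B is 4, 7, 11, 18, 29, 47, which is Fibonacci-style (each term is the sum of the two before it).
The 14th slot belongs to subsequence B; its 7th term is 76.
Position 15 falls in subsequence A as its term 8, giving 38.

76, 38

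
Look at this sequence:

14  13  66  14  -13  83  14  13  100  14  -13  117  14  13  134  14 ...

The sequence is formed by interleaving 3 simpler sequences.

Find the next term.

Taking every 3rd term gives 3 separate tracks.
Track A: 14, 14, 14, 14, 14, 14. Always 14.
Track B: 13, -13, 13, -13, 13. The oscillation 13·(−1)^(n+1).
Track C: 66, 83, 100, 117, 134. Arithmetic, step +17.
Term 17 comes from track B (its 6th entry): -13.

-13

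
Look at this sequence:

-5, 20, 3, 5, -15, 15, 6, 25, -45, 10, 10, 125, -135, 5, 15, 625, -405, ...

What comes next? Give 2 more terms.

0, 21

Split by position mod 4 into 4 tracks.
Track A: -5, -15, -45, -135, -405 (geometric, ×3 each step).
Track B: 20, 15, 10, 5 (arithmetic with common difference −5).
Track C: 3, 6, 10, 15 (triangular numbers n(n+1)/2 for n = 2, 3, …).
Track D: 5, 25, 125, 625 (powers of 5).
Term 18 comes from track B (its 5th entry): 0.
Position 19 → track C, term 5 = 21.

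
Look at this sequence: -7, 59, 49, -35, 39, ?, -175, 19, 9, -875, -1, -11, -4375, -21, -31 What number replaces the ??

29

Reading positions in blocks of 3 reveals the pattern ABB — 2 tracks woven together.
Track A: -7, -35, -175, -875, -4375 (geometric with ratio 5).
Track B: 59, 49, 39, ?, 19, 9, -1, -11, -21, -31 (linear: a_n = 69 − 10·n).
The gap is track B's term 4; the rule gives 29.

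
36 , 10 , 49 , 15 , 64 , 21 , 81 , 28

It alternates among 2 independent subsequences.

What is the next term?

The terms cycle through 2 interleaved subsequences.
Track A: 36, 49, 64, 81 — perfect squares starting at 6².
Track B: 10, 15, 21, 28 — the triangular numbers T_4, T_5, ….
Position 9 → track A, term 5 = 100.

100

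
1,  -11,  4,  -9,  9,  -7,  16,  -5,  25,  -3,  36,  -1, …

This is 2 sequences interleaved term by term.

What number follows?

49

Split by position mod 2 into 2 tracks.
Stream A: 1, 4, 9, 16, 25, 36 (perfect squares starting at 1²).
Stream B: -11, -9, -7, -5, -3, -1 (linear: a_n = -13 + 2·n).
Term 13 comes from stream A (its 7th entry): 49.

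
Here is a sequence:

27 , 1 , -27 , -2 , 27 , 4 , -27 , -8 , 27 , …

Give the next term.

Positions 1, 3, 5, … form one subsequence and positions 2, 4, 6, … form another.
Subsequence A: 27, -27, 27, -27, 27 — oscillating between 27 and -27.
Subsequence B: 1, -2, 4, -8 — multiplying by -2 each time.
The 10th slot belongs to subsequence B; its 5th term is 16.

16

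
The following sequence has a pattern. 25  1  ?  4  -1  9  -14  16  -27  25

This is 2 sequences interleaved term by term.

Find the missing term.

12

Odd-indexed and even-indexed terms follow separate rules.
Track A: 25, ?, -1, -14, -27 — subtracting 13 each time.
Track B: 1, 4, 9, 16, 25 — consecutive squares n² from n = 1.
The gap is track A's term 2; the rule gives 12.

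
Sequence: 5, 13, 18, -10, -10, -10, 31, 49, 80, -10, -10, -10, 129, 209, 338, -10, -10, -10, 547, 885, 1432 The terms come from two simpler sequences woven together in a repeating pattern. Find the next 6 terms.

-10, -10, -10, 2317, 3749, 6066

Positions follow the repeating pattern AAABBB; grouping by letter gives 2 tracks.
Track A: 5, 13, 18, 31, 49, 80, 129, 209, 338, 547, 885, 1432 — a Fibonacci-like recurrence a_n = a_{n-1} + a_{n-2}.
Track B: -10, -10, -10, -10, -10, -10, -10, -10, -10 — always -10.
Position 22 → track B, term 10 = -10.
Position 23 → track B, term 11 = -10.
The 24th slot belongs to track B; its 12th term is -10.
Position 25 → track A, term 13 = 2317.
The 26th slot belongs to track A; its 14th term is 3749.
Position 27 → track A, term 15 = 6066.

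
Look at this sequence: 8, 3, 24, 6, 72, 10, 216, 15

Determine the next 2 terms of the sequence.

648, 21

Taking every 2nd term gives 2 separate tracks.
Track A: 8, 24, 72, 216 (geometric, ×3 each step).
Track B: 3, 6, 10, 15 (the triangular numbers T_2, T_3, …).
The 9th slot belongs to track A; its 5th term is 648.
Position 10 falls in track B as its term 5, giving 21.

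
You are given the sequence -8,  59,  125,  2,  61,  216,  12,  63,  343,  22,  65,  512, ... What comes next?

32

Read the sequence 3 terms at a time; column i is its own pattern.
Track A: -8, 2, 12, 22 (arithmetic with common difference +10).
Track B: 59, 61, 63, 65 (arithmetic with common difference +2).
Track C: 125, 216, 343, 512 (the cubes 5³, 6³, 7³, …).
The 13th slot belongs to track A; its 5th term is 32.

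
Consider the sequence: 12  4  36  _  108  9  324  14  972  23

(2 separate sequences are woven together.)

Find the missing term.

5

Taking every 2nd term gives 2 separate tracks.
Stream A: 12, 36, 108, 324, 972. Geometric, ×3 each step.
Stream B: 4, ?, 9, 14, 23. Each term equals the sum of the previous two.
So the missing entry in stream B is 5.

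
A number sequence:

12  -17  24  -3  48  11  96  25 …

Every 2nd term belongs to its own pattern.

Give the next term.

Positions 1, 3, 5, … form one subsequence and positions 2, 4, 6, … form another.
Stream A: 12, 24, 48, 96 (geometric, ×2 each step).
Stream B: -17, -3, 11, 25 (arithmetic, step +14).
The 9th slot belongs to stream A; its 5th term is 192.

192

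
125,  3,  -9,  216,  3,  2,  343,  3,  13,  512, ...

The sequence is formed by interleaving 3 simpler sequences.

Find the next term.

Split by position mod 3 into 3 tracks.
Track A: 125, 216, 343, 512 — the cubes 5³, 6³, 7³, ….
Track B: 3, 3, 3 — the constant sequence 3.
Track C: -9, 2, 13 — adding 11 each time.
Position 11 falls in track B as its term 4, giving 3.

3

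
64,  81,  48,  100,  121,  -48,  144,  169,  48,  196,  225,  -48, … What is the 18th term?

Reading positions in blocks of 3 reveals the pattern AAB — 2 tracks woven together.
Stream A: 64, 81, 100, 121, 144, 169, 196, 225 (consecutive squares n² from n = 8).
Stream B: 48, -48, 48, -48 (the oscillation 48·(−1)^(n+1)).
Position 18 → stream B, term 6 = -48.

-48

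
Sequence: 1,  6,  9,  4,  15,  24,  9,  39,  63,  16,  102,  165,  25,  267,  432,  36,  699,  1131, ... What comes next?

Reading positions in blocks of 3 reveals the pattern ABB — 2 tracks woven together.
Track A: 1, 4, 9, 16, 25, 36 (consecutive squares n² from n = 1).
Track B: 6, 9, 15, 24, 39, 63, 102, 165, 267, 432, 699, 1131 (a Fibonacci-like recurrence a_n = a_{n-1} + a_{n-2}).
Position 19 → track A, term 7 = 49.

49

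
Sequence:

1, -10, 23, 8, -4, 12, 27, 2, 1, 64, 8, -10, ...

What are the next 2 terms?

Split by position mod 3 into 3 tracks.
Track A is 1, 8, 27, 64, which is perfect cubes starting at 1³.
Track B is -10, -4, 2, 8, which is arithmetic, step +6.
Track C is 23, 12, 1, -10, which is arithmetic, step −11.
Term 13 comes from track A (its 5th entry): 125.
Position 14 → track B, term 5 = 14.

125, 14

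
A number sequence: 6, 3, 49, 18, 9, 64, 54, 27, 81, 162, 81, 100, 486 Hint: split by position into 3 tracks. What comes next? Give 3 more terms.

243, 121, 1458

The terms cycle through 3 interleaved subsequences.
Subsequence A: 6, 18, 54, 162, 486 — multiplying by 3 each time.
Subsequence B: 3, 9, 27, 81 — successive powers of 3.
Subsequence C: 49, 64, 81, 100 — the squares 7², 8², 9², ….
Position 14 falls in subsequence B as its term 5, giving 243.
Position 15 → subsequence C, term 5 = 121.
Term 16 comes from subsequence A (its 6th entry): 1458.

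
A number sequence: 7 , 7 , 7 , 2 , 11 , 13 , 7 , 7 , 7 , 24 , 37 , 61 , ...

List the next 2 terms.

7, 7

Reading positions in blocks of 6 reveals the pattern AAABBB — 2 tracks woven together.
Track A: 7, 7, 7, 7, 7, 7 — the constant sequence 7.
Track B: 2, 11, 13, 24, 37, 61 — each term equals the sum of the previous two.
Position 13 → track A, term 7 = 7.
Position 14 falls in track A as its term 8, giving 7.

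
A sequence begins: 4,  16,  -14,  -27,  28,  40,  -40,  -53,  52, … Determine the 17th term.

100

Positions follow the repeating pattern AABB; grouping by letter gives 2 tracks.
Subsequence A: 4, 16, 28, 40, 52 — arithmetic, step +12.
Subsequence B: -14, -27, -40, -53 — linear: a_n = -1 − 13·n.
The 17th slot belongs to subsequence A; its 9th term is 100.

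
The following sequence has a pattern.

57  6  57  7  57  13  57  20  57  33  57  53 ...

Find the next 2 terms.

Taking every 2nd term gives 2 separate tracks.
Track A: 57, 57, 57, 57, 57, 57. Always 57.
Track B: 6, 7, 13, 20, 33, 53. Each term equals the sum of the previous two.
Position 13 falls in track A as its term 7, giving 57.
Position 14 falls in track B as its term 7, giving 86.

57, 86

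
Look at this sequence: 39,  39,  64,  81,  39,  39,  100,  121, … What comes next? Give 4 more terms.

39, 39, 144, 169

Positions follow the repeating pattern AABB; grouping by letter gives 2 tracks.
Track A: 39, 39, 39, 39 (constant 39).
Track B: 64, 81, 100, 121 (the squares 8², 9², 10², …).
Position 9 falls in track A as its term 5, giving 39.
Term 10 comes from track A (its 6th entry): 39.
Position 11 → track B, term 5 = 144.
Position 12 falls in track B as its term 6, giving 169.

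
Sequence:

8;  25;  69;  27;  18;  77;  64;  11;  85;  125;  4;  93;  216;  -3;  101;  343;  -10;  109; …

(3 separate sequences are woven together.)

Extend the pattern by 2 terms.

Split by position mod 3 into 3 tracks.
Track A: 8, 27, 64, 125, 216, 343 (the cubes 2³, 3³, 4³, …).
Track B: 25, 18, 11, 4, -3, -10 (arithmetic, step −7).
Track C: 69, 77, 85, 93, 101, 109 (linear: a_n = 61 + 8·n).
Position 19 falls in track A as its term 7, giving 512.
The 20th slot belongs to track B; its 7th term is -17.

512, -17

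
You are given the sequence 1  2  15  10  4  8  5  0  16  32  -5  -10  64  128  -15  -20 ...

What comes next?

The slot pattern repeats as AABB (period 4), so there are 2 interleaved tracks.
Stream A: 1, 2, 4, 8, 16, 32, 64, 128. A geometric progression (common ratio 2).
Stream B: 15, 10, 5, 0, -5, -10, -15, -20. Arithmetic, step −5.
Term 17 comes from stream A (its 9th entry): 256.

256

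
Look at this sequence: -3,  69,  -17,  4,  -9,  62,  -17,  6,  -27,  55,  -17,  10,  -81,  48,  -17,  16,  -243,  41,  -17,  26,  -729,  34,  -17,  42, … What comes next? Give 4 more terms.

-2187, 27, -17, 68

Split by position mod 4 into 4 tracks.
Subsequence A: -3, -9, -27, -81, -243, -729 (geometric, ×3 each step).
Subsequence B: 69, 62, 55, 48, 41, 34 (arithmetic with common difference −7).
Subsequence C: -17, -17, -17, -17, -17, -17 (the constant sequence -17).
Subsequence D: 4, 6, 10, 16, 26, 42 (Fibonacci-style (each term is the sum of the two before it)).
Position 25 → subsequence A, term 7 = -2187.
Position 26 falls in subsequence B as its term 7, giving 27.
Position 27 → subsequence C, term 7 = -17.
Term 28 comes from subsequence D (its 7th entry): 68.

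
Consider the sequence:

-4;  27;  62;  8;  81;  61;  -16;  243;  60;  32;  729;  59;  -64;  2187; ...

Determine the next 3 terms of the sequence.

58, 128, 6561

Split by position mod 3 into 3 tracks.
Stream A: -4, 8, -16, 32, -64. Geometric, ×-2 each step.
Stream B: 27, 81, 243, 729, 2187. Powers 3^3, 3^4, 3^5, ….
Stream C: 62, 61, 60, 59. Arithmetic with common difference −1.
The 15th slot belongs to stream C; its 5th term is 58.
Term 16 comes from stream A (its 6th entry): 128.
Position 17 → stream B, term 6 = 6561.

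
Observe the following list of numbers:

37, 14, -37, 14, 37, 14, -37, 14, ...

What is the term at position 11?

Split by position mod 2 into 2 tracks.
Track A is 37, -37, 37, -37, which is oscillating between 37 and -37.
Track B is 14, 14, 14, 14, which is the constant sequence 14.
Position 11 → track A, term 6 = -37.

-37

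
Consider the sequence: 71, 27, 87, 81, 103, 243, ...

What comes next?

Split by position mod 2 into 2 tracks.
Stream A: 71, 87, 103 — adding 16 each time.
Stream B: 27, 81, 243 — powers of 3.
Position 7 → stream A, term 4 = 119.

119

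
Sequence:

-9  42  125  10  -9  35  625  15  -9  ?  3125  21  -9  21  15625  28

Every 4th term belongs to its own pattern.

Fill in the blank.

The terms cycle through 4 interleaved subsequences.
Stream A: -9, -9, -9, -9 (constant -9).
Stream B: 42, 35, ?, 21 (arithmetic with common difference −7).
Stream C: 125, 625, 3125, 15625 (successive powers of 5).
Stream D: 10, 15, 21, 28 (triangular numbers n(n+1)/2 for n = 4, 5, …).
Stream B's pattern makes the blank 28.

28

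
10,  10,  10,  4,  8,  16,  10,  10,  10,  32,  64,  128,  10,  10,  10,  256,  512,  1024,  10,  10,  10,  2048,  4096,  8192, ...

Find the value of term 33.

10

The slot pattern repeats as AAABBB (period 6), so there are 2 interleaved tracks.
Track A: 10, 10, 10, 10, 10, 10, 10, 10, 10, 10, 10, 10 (constant 10).
Track B: 4, 8, 16, 32, 64, 128, 256, 512, 1024, 2048, 4096, 8192 (a geometric progression (common ratio 2)).
Position 33 → track A, term 18 = 10.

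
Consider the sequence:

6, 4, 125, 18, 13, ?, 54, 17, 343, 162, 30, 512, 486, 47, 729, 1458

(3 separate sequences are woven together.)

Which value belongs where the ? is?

216

Read the sequence 3 terms at a time; column i is its own pattern.
Stream A is 6, 18, 54, 162, 486, 1458, which is geometric with ratio 3.
Stream B is 4, 13, 17, 30, 47, which is Fibonacci-style (each term is the sum of the two before it).
Stream C is 125, ?, 343, 512, 729, which is perfect cubes starting at 5³.
So the missing entry in stream C is 216.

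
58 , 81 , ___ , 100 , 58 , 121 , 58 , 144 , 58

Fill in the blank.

Taking every 2nd term gives 2 separate tracks.
Track A: 58, ?, 58, 58, 58 (the constant sequence 58).
Track B: 81, 100, 121, 144 (perfect squares starting at 9²).
Filling track A at index 2 by its rule yields 58.

58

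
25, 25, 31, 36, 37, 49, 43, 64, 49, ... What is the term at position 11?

The terms cycle through 2 interleaved subsequences.
Track A: 25, 31, 37, 43, 49 (adding 6 each time).
Track B: 25, 36, 49, 64 (the squares 5², 6², 7², …).
Position 11 → track A, term 6 = 55.

55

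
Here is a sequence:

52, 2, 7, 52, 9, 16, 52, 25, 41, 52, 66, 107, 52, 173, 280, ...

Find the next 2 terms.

52, 453

Reading positions in blocks of 3 reveals the pattern ABB — 2 tracks woven together.
Track A is 52, 52, 52, 52, 52, which is always 52.
Track B is 2, 7, 9, 16, 25, 41, 66, 107, 173, 280, which is Fibonacci-style (each term is the sum of the two before it).
Term 16 comes from track A (its 6th entry): 52.
Position 17 → track B, term 11 = 453.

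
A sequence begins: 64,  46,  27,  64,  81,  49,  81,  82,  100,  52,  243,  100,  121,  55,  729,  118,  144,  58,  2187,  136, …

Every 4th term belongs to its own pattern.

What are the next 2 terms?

169, 61

Read the sequence 4 terms at a time; column i is its own pattern.
Stream A: 64, 81, 100, 121, 144. Perfect squares starting at 8².
Stream B: 46, 49, 52, 55, 58. Linear: a_n = 43 + 3·n.
Stream C: 27, 81, 243, 729, 2187. Successive powers of 3.
Stream D: 64, 82, 100, 118, 136. Adding 18 each time.
Position 21 falls in stream A as its term 6, giving 169.
The 22nd slot belongs to stream B; its 6th term is 61.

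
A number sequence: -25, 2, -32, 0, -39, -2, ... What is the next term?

Odd-indexed and even-indexed terms follow separate rules.
Subsequence A is -25, -32, -39, which is subtracting 7 each time.
Subsequence B is 2, 0, -2, which is arithmetic with common difference −2.
The 7th slot belongs to subsequence A; its 4th term is -46.

-46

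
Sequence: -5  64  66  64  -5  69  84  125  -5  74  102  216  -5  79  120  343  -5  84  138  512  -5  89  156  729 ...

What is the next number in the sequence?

Read the sequence 4 terms at a time; column i is its own pattern.
Track A: -5, -5, -5, -5, -5, -5. Always -5.
Track B: 64, 69, 74, 79, 84, 89. Adding 5 each time.
Track C: 66, 84, 102, 120, 138, 156. Linear: a_n = 48 + 18·n.
Track D: 64, 125, 216, 343, 512, 729. Perfect cubes starting at 4³.
Term 25 comes from track A (its 7th entry): -5.

-5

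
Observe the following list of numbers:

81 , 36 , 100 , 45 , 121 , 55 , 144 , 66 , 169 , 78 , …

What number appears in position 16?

120

Split by position mod 2 into 2 tracks.
Subsequence A: 81, 100, 121, 144, 169 — consecutive squares n² from n = 9.
Subsequence B: 36, 45, 55, 66, 78 — the triangular numbers T_8, T_9, ….
Term 16 comes from subsequence B (its 8th entry): 120.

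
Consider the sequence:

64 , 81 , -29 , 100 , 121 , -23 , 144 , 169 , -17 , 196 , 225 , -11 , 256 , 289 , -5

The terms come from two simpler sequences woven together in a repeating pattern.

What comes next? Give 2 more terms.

324, 361

The slot pattern repeats as AAB (period 3), so there are 2 interleaved tracks.
Track A is 64, 81, 100, 121, 144, 169, 196, 225, 256, 289, which is perfect squares starting at 8².
Track B is -29, -23, -17, -11, -5, which is arithmetic with common difference +6.
Position 16 → track A, term 11 = 324.
Term 17 comes from track A (its 12th entry): 361.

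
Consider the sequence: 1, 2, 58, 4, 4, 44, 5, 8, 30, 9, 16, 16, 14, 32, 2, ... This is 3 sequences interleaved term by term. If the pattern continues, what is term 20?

128

Read the sequence 3 terms at a time; column i is its own pattern.
Track A is 1, 4, 5, 9, 14, which is each term equals the sum of the previous two.
Track B is 2, 4, 8, 16, 32, which is powers of 2.
Track C is 58, 44, 30, 16, 2, which is subtracting 14 each time.
Position 20 → track B, term 7 = 128.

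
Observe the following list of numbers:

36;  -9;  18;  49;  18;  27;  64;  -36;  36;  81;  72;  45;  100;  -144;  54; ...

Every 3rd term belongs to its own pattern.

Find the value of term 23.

1152

Taking every 3rd term gives 3 separate tracks.
Track A: 36, 49, 64, 81, 100 — perfect squares starting at 6².
Track B: -9, 18, -36, 72, -144 — multiplying by -2 each time.
Track C: 18, 27, 36, 45, 54 — adding 9 each time.
Position 23 falls in track B as its term 8, giving 1152.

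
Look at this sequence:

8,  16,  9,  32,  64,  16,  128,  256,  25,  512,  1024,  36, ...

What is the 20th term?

65536

Reading positions in blocks of 3 reveals the pattern AAB — 2 tracks woven together.
Track A: 8, 16, 32, 64, 128, 256, 512, 1024 — powers 2^3, 2^4, 2^5, ….
Track B: 9, 16, 25, 36 — consecutive squares n² from n = 3.
Term 20 comes from track A (its 14th entry): 65536.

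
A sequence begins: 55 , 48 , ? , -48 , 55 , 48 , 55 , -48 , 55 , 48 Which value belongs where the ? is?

Odd-indexed and even-indexed terms follow separate rules.
Stream A: 55, ?, 55, 55, 55 (constant 55).
Stream B: 48, -48, 48, -48, 48 (the oscillation 48·(−1)^(n+1)).
The gap is stream A's term 2; the rule gives 55.

55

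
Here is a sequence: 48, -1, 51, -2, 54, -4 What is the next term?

Positions 1, 3, 5, … form one subsequence and positions 2, 4, 6, … form another.
Track A is 48, 51, 54, which is arithmetic with common difference +3.
Track B is -1, -2, -4, which is multiplying by 2 each time.
Position 7 → track A, term 4 = 57.

57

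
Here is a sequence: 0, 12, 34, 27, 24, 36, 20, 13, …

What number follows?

48

Positions follow the repeating pattern AABB; grouping by letter gives 2 tracks.
Subsequence A is 0, 12, 24, 36, which is arithmetic with common difference +12.
Subsequence B is 34, 27, 20, 13, which is linear: a_n = 41 − 7·n.
Position 9 falls in subsequence A as its term 5, giving 48.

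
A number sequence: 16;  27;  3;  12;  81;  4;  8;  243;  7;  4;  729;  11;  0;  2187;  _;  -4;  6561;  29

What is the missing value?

Split by position mod 3: positions 1, 4, 7, … form one track, and each other residue class forms its own.
Subsequence A: 16, 12, 8, 4, 0, -4 — subtracting 4 each time.
Subsequence B: 27, 81, 243, 729, 2187, 6561 — successive powers of 3.
Subsequence C: 3, 4, 7, 11, ?, 29 — a Fibonacci-like recurrence a_n = a_{n-1} + a_{n-2}.
So the missing entry in subsequence C is 18.

18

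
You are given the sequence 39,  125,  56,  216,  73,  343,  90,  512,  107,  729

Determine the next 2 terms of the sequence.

Taking every 2nd term gives 2 separate tracks.
Stream A: 39, 56, 73, 90, 107. Arithmetic, step +17.
Stream B: 125, 216, 343, 512, 729. The cubes 5³, 6³, 7³, ….
Term 11 comes from stream A (its 6th entry): 124.
Position 12 → stream B, term 6 = 1000.

124, 1000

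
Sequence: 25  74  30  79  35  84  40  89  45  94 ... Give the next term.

Split by position mod 2 into 2 tracks.
Track A is 25, 30, 35, 40, 45, which is arithmetic with common difference +5.
Track B is 74, 79, 84, 89, 94, which is arithmetic, step +5.
The 11th slot belongs to track A; its 6th term is 50.

50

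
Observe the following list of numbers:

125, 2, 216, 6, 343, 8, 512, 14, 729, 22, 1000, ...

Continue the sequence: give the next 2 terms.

36, 1331

The terms cycle through 2 interleaved subsequences.
Track A: 125, 216, 343, 512, 729, 1000 — perfect cubes starting at 5³.
Track B: 2, 6, 8, 14, 22 — Fibonacci-style (each term is the sum of the two before it).
Term 12 comes from track B (its 6th entry): 36.
Term 13 comes from track A (its 7th entry): 1331.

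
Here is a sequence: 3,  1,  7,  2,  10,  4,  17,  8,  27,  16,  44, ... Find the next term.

32

Positions 1, 3, 5, … form one subsequence and positions 2, 4, 6, … form another.
Stream A: 3, 7, 10, 17, 27, 44. A Fibonacci-like recurrence a_n = a_{n-1} + a_{n-2}.
Stream B: 1, 2, 4, 8, 16. Powers 2^0, 2^1, 2^2, ….
The 12th slot belongs to stream B; its 6th term is 32.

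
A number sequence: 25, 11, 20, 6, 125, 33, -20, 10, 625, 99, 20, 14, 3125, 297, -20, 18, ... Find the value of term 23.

-20

Split by position mod 4: positions 1, 5, 9, … form one track, and each other residue class forms its own.
Subsequence A = 25, 125, 625, 3125: powers 5^2, 5^3, 5^4, ….
Subsequence B = 11, 33, 99, 297: geometric, ×3 each step.
Subsequence C = 20, -20, 20, -20: oscillating between 20 and -20.
Subsequence D = 6, 10, 14, 18: arithmetic with common difference +4.
Position 23 → subsequence C, term 6 = -20.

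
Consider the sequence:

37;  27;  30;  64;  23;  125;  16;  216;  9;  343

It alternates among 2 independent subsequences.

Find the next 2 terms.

2, 512

Taking every 2nd term gives 2 separate tracks.
Track A: 37, 30, 23, 16, 9. Arithmetic with common difference −7.
Track B: 27, 64, 125, 216, 343. The cubes 3³, 4³, 5³, ….
The 11th slot belongs to track A; its 6th term is 2.
Term 12 comes from track B (its 6th entry): 512.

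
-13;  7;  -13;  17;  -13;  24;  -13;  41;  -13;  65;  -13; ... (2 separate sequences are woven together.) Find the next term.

Positions 1, 3, 5, … form one subsequence and positions 2, 4, 6, … form another.
Track A: -13, -13, -13, -13, -13, -13. The constant sequence -13.
Track B: 7, 17, 24, 41, 65. A Fibonacci-like recurrence a_n = a_{n-1} + a_{n-2}.
The 12th slot belongs to track B; its 6th term is 106.

106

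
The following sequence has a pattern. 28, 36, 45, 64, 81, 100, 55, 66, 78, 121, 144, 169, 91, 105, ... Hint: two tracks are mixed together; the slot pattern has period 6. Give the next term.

Reading positions in blocks of 6 reveals the pattern AAABBB — 2 tracks woven together.
Track A: 28, 36, 45, 55, 66, 78, 91, 105 (the triangular numbers T_7, T_8, …).
Track B: 64, 81, 100, 121, 144, 169 (consecutive squares n² from n = 8).
Position 15 falls in track A as its term 9, giving 120.

120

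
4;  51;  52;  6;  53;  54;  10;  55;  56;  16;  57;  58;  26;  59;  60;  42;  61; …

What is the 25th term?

Positions follow the repeating pattern ABB; grouping by letter gives 2 tracks.
Track A: 4, 6, 10, 16, 26, 42 — Fibonacci-style (each term is the sum of the two before it).
Track B: 51, 52, 53, 54, 55, 56, 57, 58, 59, 60, 61 — arithmetic, step +1.
Position 25 falls in track A as its term 9, giving 178.

178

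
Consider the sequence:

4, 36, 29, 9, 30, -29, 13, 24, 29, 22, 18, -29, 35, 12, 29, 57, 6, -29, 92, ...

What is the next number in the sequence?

Read the sequence 3 terms at a time; column i is its own pattern.
Subsequence A: 4, 9, 13, 22, 35, 57, 92. A Fibonacci-like recurrence a_n = a_{n-1} + a_{n-2}.
Subsequence B: 36, 30, 24, 18, 12, 6. Arithmetic with common difference −6.
Subsequence C: 29, -29, 29, -29, 29, -29. Alternating ±29.
Position 20 → subsequence B, term 7 = 0.

0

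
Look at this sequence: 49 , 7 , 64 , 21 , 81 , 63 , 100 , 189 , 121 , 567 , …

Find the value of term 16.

15309

Positions 1, 3, 5, … form one subsequence and positions 2, 4, 6, … form another.
Subsequence A is 49, 64, 81, 100, 121, which is consecutive squares n² from n = 7.
Subsequence B is 7, 21, 63, 189, 567, which is geometric with ratio 3.
Position 16 → subsequence B, term 8 = 15309.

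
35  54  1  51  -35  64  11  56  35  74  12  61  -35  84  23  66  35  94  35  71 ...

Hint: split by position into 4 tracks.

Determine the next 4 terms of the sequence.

-35, 104, 58, 76

Split by position mod 4: positions 1, 5, 9, … form one track, and each other residue class forms its own.
Track A is 35, -35, 35, -35, 35, which is alternating ±35.
Track B is 54, 64, 74, 84, 94, which is arithmetic, step +10.
Track C is 1, 11, 12, 23, 35, which is Fibonacci-style (each term is the sum of the two before it).
Track D is 51, 56, 61, 66, 71, which is arithmetic with common difference +5.
The 21st slot belongs to track A; its 6th term is -35.
Term 22 comes from track B (its 6th entry): 104.
The 23rd slot belongs to track C; its 6th term is 58.
Term 24 comes from track D (its 6th entry): 76.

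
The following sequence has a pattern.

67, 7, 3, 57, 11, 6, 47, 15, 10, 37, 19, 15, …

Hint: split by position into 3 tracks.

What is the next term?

Taking every 3rd term gives 3 separate tracks.
Track A: 67, 57, 47, 37 (arithmetic, step −10).
Track B: 7, 11, 15, 19 (adding 4 each time).
Track C: 3, 6, 10, 15 (the triangular numbers T_2, T_3, …).
Term 13 comes from track A (its 5th entry): 27.

27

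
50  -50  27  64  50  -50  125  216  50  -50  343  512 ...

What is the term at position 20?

The slot pattern repeats as AABB (period 4), so there are 2 interleaved tracks.
Track A is 50, -50, 50, -50, 50, -50, which is oscillating between 50 and -50.
Track B is 27, 64, 125, 216, 343, 512, which is perfect cubes starting at 3³.
Position 20 falls in track B as its term 10, giving 1728.

1728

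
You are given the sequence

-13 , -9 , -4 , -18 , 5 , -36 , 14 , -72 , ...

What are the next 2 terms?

23, -144

Odd-indexed and even-indexed terms follow separate rules.
Subsequence A: -13, -4, 5, 14 — linear: a_n = -22 + 9·n.
Subsequence B: -9, -18, -36, -72 — geometric, ×2 each step.
Term 9 comes from subsequence A (its 5th entry): 23.
Term 10 comes from subsequence B (its 5th entry): -144.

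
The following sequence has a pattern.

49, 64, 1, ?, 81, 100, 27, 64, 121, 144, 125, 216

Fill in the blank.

Positions follow the repeating pattern AABB; grouping by letter gives 2 tracks.
Track A: 49, 64, 81, 100, 121, 144 (perfect squares starting at 7²).
Track B: 1, ?, 27, 64, 125, 216 (the cubes 1³, 2³, 3³, …).
So the missing entry in track B is 8.

8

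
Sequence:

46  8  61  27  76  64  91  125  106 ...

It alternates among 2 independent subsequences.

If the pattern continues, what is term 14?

Split by position mod 2 into 2 tracks.
Track A = 46, 61, 76, 91, 106: adding 15 each time.
Track B = 8, 27, 64, 125: the cubes 2³, 3³, 4³, ….
Position 14 → track B, term 7 = 512.

512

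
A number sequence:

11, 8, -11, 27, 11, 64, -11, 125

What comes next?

Split by position mod 2 into 2 tracks.
Track A = 11, -11, 11, -11: oscillating between 11 and -11.
Track B = 8, 27, 64, 125: perfect cubes starting at 2³.
Position 9 falls in track A as its term 5, giving 11.

11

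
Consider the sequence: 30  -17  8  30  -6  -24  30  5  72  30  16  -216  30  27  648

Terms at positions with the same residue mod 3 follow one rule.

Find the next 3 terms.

30, 38, -1944

Split by position mod 3 into 3 tracks.
Track A = 30, 30, 30, 30, 30: the constant sequence 30.
Track B = -17, -6, 5, 16, 27: adding 11 each time.
Track C = 8, -24, 72, -216, 648: geometric, ×-3 each step.
The 16th slot belongs to track A; its 6th term is 30.
Position 17 falls in track B as its term 6, giving 38.
Position 18 → track C, term 6 = -1944.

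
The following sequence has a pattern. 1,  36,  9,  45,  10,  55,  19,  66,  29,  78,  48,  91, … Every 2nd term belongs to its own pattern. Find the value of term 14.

Odd-indexed and even-indexed terms follow separate rules.
Stream A: 1, 9, 10, 19, 29, 48. Fibonacci-style (each term is the sum of the two before it).
Stream B: 36, 45, 55, 66, 78, 91. The triangular numbers T_8, T_9, ….
Position 14 → stream B, term 7 = 105.

105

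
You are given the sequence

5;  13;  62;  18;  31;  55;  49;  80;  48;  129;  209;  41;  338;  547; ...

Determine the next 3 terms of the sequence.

The slot pattern repeats as AAB (period 3), so there are 2 interleaved tracks.
Stream A: 5, 13, 18, 31, 49, 80, 129, 209, 338, 547. Each term equals the sum of the previous two.
Stream B: 62, 55, 48, 41. Arithmetic with common difference −7.
Position 15 → stream B, term 5 = 34.
Position 16 → stream A, term 11 = 885.
Position 17 falls in stream A as its term 12, giving 1432.

34, 885, 1432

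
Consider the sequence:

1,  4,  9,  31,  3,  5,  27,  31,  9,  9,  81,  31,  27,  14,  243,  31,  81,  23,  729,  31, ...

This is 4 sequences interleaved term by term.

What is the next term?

243

Split by position mod 4 into 4 tracks.
Subsequence A is 1, 3, 9, 27, 81, which is geometric, ×3 each step.
Subsequence B is 4, 5, 9, 14, 23, which is each term equals the sum of the previous two.
Subsequence C is 9, 27, 81, 243, 729, which is successive powers of 3.
Subsequence D is 31, 31, 31, 31, 31, which is always 31.
The 21st slot belongs to subsequence A; its 6th term is 243.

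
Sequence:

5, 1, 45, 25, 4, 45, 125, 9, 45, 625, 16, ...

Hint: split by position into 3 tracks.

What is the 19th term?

78125

Split by position mod 3: positions 1, 4, 7, … form one track, and each other residue class forms its own.
Track A is 5, 25, 125, 625, which is successive powers of 5.
Track B is 1, 4, 9, 16, which is perfect squares starting at 1².
Track C is 45, 45, 45, which is always 45.
The 19th slot belongs to track A; its 7th term is 78125.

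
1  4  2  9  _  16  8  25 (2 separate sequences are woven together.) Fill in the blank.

Positions 1, 3, 5, … form one subsequence and positions 2, 4, 6, … form another.
Track A: 1, 2, ?, 8 — successive powers of 2.
Track B: 4, 9, 16, 25 — perfect squares starting at 2².
Filling track A at index 3 by its rule yields 4.

4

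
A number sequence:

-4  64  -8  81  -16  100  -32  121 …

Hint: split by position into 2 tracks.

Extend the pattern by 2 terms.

-64, 144

Split by position mod 2 into 2 tracks.
Track A = -4, -8, -16, -32: a geometric progression (common ratio 2).
Track B = 64, 81, 100, 121: consecutive squares n² from n = 8.
Position 9 → track A, term 5 = -64.
Position 10 → track B, term 5 = 144.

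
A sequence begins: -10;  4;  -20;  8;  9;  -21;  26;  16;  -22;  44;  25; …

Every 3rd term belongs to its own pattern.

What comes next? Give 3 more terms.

Read the sequence 3 terms at a time; column i is its own pattern.
Subsequence A: -10, 8, 26, 44. Linear: a_n = -28 + 18·n.
Subsequence B: 4, 9, 16, 25. Perfect squares starting at 2².
Subsequence C: -20, -21, -22. Subtracting 1 each time.
The 12th slot belongs to subsequence C; its 4th term is -23.
Term 13 comes from subsequence A (its 5th entry): 62.
Position 14 → subsequence B, term 5 = 36.

-23, 62, 36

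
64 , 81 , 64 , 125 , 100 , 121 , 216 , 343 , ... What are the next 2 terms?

Positions follow the repeating pattern AABB; grouping by letter gives 2 tracks.
Subsequence A: 64, 81, 100, 121. The squares 8², 9², 10², ….
Subsequence B: 64, 125, 216, 343. The cubes 4³, 5³, 6³, ….
Term 9 comes from subsequence A (its 5th entry): 144.
Position 10 → subsequence A, term 6 = 169.

144, 169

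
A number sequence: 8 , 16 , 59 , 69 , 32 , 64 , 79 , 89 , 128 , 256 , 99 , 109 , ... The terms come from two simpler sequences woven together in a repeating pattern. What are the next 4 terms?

The slot pattern repeats as AABB (period 4), so there are 2 interleaved tracks.
Track A is 8, 16, 32, 64, 128, 256, which is multiplying by 2 each time.
Track B is 59, 69, 79, 89, 99, 109, which is linear: a_n = 49 + 10·n.
The 13th slot belongs to track A; its 7th term is 512.
The 14th slot belongs to track A; its 8th term is 1024.
The 15th slot belongs to track B; its 7th term is 119.
Term 16 comes from track B (its 8th entry): 129.

512, 1024, 119, 129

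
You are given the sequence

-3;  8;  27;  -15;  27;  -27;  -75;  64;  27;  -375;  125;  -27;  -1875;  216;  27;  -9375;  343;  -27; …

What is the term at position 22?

The terms cycle through 3 interleaved subsequences.
Track A: -3, -15, -75, -375, -1875, -9375 — geometric, ×5 each step.
Track B: 8, 27, 64, 125, 216, 343 — perfect cubes starting at 2³.
Track C: 27, -27, 27, -27, 27, -27 — the oscillation 27·(−1)^(n+1).
The 22nd slot belongs to track A; its 8th term is -234375.

-234375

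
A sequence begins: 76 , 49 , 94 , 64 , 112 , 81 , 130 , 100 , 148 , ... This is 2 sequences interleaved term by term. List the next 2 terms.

121, 166

Split by position mod 2 into 2 tracks.
Track A is 76, 94, 112, 130, 148, which is linear: a_n = 58 + 18·n.
Track B is 49, 64, 81, 100, which is perfect squares starting at 7².
Position 10 falls in track B as its term 5, giving 121.
Position 11 → track A, term 6 = 166.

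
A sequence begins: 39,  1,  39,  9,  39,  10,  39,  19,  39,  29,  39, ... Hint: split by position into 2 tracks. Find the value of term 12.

48

Positions 1, 3, 5, … form one subsequence and positions 2, 4, 6, … form another.
Stream A is 39, 39, 39, 39, 39, 39, which is the constant sequence 39.
Stream B is 1, 9, 10, 19, 29, which is each term equals the sum of the previous two.
The 12th slot belongs to stream B; its 6th term is 48.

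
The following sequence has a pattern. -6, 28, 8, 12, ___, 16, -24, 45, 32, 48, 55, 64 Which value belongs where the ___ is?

Read the sequence 3 terms at a time; column i is its own pattern.
Track A: -6, 12, -24, 48 (geometric, ×-2 each step).
Track B: 28, ?, 45, 55 (triangular numbers starting at T_7).
Track C: 8, 16, 32, 64 (successive powers of 2).
Filling track B at index 2 by its rule yields 36.

36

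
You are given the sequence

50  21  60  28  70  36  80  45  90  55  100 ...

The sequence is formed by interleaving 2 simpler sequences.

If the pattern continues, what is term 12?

66

Positions 1, 3, 5, … form one subsequence and positions 2, 4, 6, … form another.
Track A = 50, 60, 70, 80, 90, 100: linear: a_n = 40 + 10·n.
Track B = 21, 28, 36, 45, 55: triangular numbers n(n+1)/2 for n = 6, 7, ….
The 12th slot belongs to track B; its 6th term is 66.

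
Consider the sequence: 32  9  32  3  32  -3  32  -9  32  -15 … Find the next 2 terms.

The terms cycle through 2 interleaved subsequences.
Track A: 32, 32, 32, 32, 32 — constant 32.
Track B: 9, 3, -3, -9, -15 — arithmetic with common difference −6.
Term 11 comes from track A (its 6th entry): 32.
Term 12 comes from track B (its 6th entry): -21.

32, -21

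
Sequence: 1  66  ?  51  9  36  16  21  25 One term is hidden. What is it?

Odd-indexed and even-indexed terms follow separate rules.
Subsequence A is 1, ?, 9, 16, 25, which is consecutive squares n² from n = 1.
Subsequence B is 66, 51, 36, 21, which is subtracting 15 each time.
So the missing entry in subsequence A is 4.

4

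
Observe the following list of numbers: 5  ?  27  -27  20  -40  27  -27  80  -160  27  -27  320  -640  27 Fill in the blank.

-10

Reading positions in blocks of 4 reveals the pattern AABB — 2 tracks woven together.
Track A is 5, ?, 20, -40, 80, -160, 320, -640, which is geometric with ratio -2.
Track B is 27, -27, 27, -27, 27, -27, 27, which is the oscillation 27·(−1)^(n+1).
So the missing entry in track A is -10.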